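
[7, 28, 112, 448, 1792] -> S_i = 7*4^i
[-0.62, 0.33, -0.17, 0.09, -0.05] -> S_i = -0.62*(-0.53)^i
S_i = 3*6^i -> [3, 18, 108, 648, 3888]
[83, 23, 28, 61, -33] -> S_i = Random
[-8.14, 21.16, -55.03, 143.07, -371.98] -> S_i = -8.14*(-2.60)^i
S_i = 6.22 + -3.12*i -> [6.22, 3.1, -0.02, -3.14, -6.26]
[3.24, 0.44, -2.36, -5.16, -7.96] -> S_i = 3.24 + -2.80*i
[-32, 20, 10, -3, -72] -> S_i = Random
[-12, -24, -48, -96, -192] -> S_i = -12*2^i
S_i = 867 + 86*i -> [867, 953, 1039, 1125, 1211]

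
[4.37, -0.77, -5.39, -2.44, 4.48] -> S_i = Random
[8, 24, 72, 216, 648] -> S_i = 8*3^i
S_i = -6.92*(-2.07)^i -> [-6.92, 14.32, -29.65, 61.38, -127.05]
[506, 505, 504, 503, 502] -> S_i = 506 + -1*i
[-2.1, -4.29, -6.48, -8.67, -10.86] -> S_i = -2.10 + -2.19*i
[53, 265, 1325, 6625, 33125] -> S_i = 53*5^i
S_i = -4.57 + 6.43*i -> [-4.57, 1.86, 8.29, 14.72, 21.15]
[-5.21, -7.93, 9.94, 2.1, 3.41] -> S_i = Random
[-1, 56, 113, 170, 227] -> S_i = -1 + 57*i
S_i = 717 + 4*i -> [717, 721, 725, 729, 733]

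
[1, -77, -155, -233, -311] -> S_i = 1 + -78*i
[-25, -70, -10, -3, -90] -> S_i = Random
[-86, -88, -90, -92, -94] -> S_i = -86 + -2*i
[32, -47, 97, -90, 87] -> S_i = Random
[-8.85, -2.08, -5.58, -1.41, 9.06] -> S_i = Random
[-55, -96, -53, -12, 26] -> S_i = Random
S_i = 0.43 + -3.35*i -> [0.43, -2.92, -6.27, -9.62, -12.97]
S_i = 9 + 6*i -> [9, 15, 21, 27, 33]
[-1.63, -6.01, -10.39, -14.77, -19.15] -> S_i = -1.63 + -4.38*i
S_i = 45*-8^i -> [45, -360, 2880, -23040, 184320]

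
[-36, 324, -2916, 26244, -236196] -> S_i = -36*-9^i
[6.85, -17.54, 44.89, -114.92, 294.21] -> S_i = 6.85*(-2.56)^i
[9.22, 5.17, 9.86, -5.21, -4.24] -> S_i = Random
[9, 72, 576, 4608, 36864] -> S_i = 9*8^i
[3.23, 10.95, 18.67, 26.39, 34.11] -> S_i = 3.23 + 7.72*i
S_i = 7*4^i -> [7, 28, 112, 448, 1792]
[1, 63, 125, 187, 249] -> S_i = 1 + 62*i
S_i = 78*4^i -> [78, 312, 1248, 4992, 19968]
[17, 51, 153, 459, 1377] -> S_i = 17*3^i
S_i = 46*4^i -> [46, 184, 736, 2944, 11776]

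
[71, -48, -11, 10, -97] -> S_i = Random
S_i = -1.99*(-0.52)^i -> [-1.99, 1.03, -0.54, 0.28, -0.15]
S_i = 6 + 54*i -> [6, 60, 114, 168, 222]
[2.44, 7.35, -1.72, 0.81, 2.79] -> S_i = Random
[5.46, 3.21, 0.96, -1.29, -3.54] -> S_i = 5.46 + -2.25*i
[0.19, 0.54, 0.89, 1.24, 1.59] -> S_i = 0.19 + 0.35*i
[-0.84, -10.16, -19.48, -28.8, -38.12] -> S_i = -0.84 + -9.32*i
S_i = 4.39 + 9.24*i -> [4.39, 13.63, 22.87, 32.11, 41.35]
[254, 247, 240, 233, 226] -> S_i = 254 + -7*i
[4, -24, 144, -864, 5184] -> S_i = 4*-6^i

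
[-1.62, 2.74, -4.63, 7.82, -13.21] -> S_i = -1.62*(-1.69)^i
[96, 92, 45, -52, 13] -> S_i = Random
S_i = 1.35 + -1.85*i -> [1.35, -0.5, -2.35, -4.2, -6.05]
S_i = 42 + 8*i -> [42, 50, 58, 66, 74]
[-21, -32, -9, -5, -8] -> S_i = Random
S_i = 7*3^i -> [7, 21, 63, 189, 567]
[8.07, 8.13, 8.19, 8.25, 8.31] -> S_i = 8.07 + 0.06*i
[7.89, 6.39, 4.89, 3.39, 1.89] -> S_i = 7.89 + -1.50*i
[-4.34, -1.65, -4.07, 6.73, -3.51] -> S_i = Random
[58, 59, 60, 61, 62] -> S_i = 58 + 1*i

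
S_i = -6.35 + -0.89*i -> [-6.35, -7.24, -8.13, -9.02, -9.91]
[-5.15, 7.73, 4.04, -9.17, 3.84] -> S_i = Random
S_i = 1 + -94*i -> [1, -93, -187, -281, -375]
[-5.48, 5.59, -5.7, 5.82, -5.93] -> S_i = -5.48*(-1.02)^i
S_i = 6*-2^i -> [6, -12, 24, -48, 96]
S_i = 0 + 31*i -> [0, 31, 62, 93, 124]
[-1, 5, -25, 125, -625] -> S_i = -1*-5^i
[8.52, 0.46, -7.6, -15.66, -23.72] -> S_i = 8.52 + -8.06*i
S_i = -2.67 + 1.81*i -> [-2.67, -0.86, 0.95, 2.76, 4.57]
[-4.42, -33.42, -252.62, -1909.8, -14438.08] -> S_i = -4.42*7.56^i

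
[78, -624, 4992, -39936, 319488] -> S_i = 78*-8^i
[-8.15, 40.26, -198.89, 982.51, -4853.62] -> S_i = -8.15*(-4.94)^i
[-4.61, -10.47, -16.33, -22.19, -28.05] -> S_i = -4.61 + -5.86*i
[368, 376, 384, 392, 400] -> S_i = 368 + 8*i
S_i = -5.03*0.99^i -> [-5.03, -4.98, -4.93, -4.88, -4.83]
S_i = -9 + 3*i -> [-9, -6, -3, 0, 3]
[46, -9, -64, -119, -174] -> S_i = 46 + -55*i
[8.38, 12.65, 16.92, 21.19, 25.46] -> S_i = 8.38 + 4.27*i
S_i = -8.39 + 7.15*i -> [-8.39, -1.24, 5.91, 13.06, 20.21]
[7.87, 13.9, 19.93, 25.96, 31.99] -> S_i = 7.87 + 6.03*i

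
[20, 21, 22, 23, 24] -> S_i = 20 + 1*i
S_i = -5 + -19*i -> [-5, -24, -43, -62, -81]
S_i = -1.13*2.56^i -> [-1.13, -2.89, -7.41, -18.96, -48.53]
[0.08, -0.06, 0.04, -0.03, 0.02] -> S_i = 0.08*(-0.70)^i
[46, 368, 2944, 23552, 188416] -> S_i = 46*8^i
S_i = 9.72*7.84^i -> [9.72, 76.2, 597.45, 4683.97, 36722.35]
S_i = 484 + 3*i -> [484, 487, 490, 493, 496]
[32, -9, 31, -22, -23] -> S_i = Random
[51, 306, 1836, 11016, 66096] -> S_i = 51*6^i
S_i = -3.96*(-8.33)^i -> [-3.96, 32.99, -274.78, 2288.92, -19066.68]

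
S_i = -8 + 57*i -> [-8, 49, 106, 163, 220]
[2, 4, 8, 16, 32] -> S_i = 2*2^i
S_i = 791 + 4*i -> [791, 795, 799, 803, 807]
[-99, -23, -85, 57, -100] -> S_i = Random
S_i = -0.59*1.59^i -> [-0.59, -0.94, -1.49, -2.37, -3.77]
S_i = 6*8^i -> [6, 48, 384, 3072, 24576]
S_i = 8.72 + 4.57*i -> [8.72, 13.29, 17.86, 22.43, 27.0]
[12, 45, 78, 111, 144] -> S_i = 12 + 33*i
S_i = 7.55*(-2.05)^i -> [7.55, -15.48, 31.73, -65.04, 133.34]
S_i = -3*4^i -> [-3, -12, -48, -192, -768]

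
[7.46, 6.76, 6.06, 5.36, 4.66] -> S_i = 7.46 + -0.70*i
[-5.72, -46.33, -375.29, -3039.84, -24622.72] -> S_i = -5.72*8.10^i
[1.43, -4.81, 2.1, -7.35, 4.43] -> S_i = Random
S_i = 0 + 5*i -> [0, 5, 10, 15, 20]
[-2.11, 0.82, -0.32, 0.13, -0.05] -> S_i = -2.11*(-0.39)^i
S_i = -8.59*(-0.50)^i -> [-8.59, 4.3, -2.15, 1.07, -0.54]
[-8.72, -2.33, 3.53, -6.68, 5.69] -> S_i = Random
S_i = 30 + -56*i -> [30, -26, -82, -138, -194]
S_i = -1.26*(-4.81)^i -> [-1.26, 6.06, -29.15, 140.22, -674.45]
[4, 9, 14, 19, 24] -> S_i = 4 + 5*i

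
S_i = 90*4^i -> [90, 360, 1440, 5760, 23040]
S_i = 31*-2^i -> [31, -62, 124, -248, 496]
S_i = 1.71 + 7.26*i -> [1.71, 8.97, 16.23, 23.49, 30.75]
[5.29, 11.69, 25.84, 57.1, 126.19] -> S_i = 5.29*2.21^i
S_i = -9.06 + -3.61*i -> [-9.06, -12.67, -16.28, -19.89, -23.5]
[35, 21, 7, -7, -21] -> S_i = 35 + -14*i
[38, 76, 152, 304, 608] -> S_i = 38*2^i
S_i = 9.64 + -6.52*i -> [9.64, 3.12, -3.4, -9.92, -16.44]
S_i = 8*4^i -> [8, 32, 128, 512, 2048]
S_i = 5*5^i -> [5, 25, 125, 625, 3125]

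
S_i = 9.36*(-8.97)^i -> [9.36, -83.96, 753.11, -6755.43, 60596.23]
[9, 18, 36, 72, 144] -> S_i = 9*2^i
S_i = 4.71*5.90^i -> [4.71, 27.79, 163.96, 967.34, 5707.28]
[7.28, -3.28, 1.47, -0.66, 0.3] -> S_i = 7.28*(-0.45)^i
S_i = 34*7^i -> [34, 238, 1666, 11662, 81634]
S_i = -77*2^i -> [-77, -154, -308, -616, -1232]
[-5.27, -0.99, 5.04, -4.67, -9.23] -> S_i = Random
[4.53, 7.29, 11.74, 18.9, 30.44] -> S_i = 4.53*1.61^i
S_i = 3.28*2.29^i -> [3.28, 7.51, 17.2, 39.39, 90.2]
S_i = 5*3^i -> [5, 15, 45, 135, 405]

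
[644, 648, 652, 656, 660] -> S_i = 644 + 4*i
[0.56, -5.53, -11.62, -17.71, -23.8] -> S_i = 0.56 + -6.09*i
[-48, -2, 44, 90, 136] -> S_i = -48 + 46*i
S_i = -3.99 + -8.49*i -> [-3.99, -12.48, -20.97, -29.46, -37.95]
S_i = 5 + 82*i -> [5, 87, 169, 251, 333]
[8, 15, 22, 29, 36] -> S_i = 8 + 7*i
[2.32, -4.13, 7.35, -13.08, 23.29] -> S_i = 2.32*(-1.78)^i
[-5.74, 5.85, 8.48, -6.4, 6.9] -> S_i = Random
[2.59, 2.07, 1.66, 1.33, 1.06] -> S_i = 2.59*0.80^i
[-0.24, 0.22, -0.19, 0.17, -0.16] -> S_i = -0.24*(-0.90)^i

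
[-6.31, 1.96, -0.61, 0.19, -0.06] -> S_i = -6.31*(-0.31)^i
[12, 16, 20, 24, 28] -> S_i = 12 + 4*i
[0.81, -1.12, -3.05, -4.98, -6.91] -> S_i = 0.81 + -1.93*i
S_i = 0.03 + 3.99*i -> [0.03, 4.02, 8.01, 12.0, 15.99]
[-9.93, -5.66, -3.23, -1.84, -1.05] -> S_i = -9.93*0.57^i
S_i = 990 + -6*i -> [990, 984, 978, 972, 966]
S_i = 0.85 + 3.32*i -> [0.85, 4.17, 7.49, 10.81, 14.13]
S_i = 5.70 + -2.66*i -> [5.7, 3.04, 0.38, -2.28, -4.94]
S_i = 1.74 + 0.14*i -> [1.74, 1.88, 2.02, 2.16, 2.3]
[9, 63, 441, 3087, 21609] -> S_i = 9*7^i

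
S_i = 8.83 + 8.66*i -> [8.83, 17.49, 26.15, 34.81, 43.47]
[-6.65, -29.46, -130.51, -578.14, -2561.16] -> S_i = -6.65*4.43^i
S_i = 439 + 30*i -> [439, 469, 499, 529, 559]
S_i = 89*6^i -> [89, 534, 3204, 19224, 115344]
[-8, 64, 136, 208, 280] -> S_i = -8 + 72*i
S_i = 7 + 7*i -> [7, 14, 21, 28, 35]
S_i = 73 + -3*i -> [73, 70, 67, 64, 61]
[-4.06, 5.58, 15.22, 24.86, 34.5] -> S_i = -4.06 + 9.64*i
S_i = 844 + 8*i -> [844, 852, 860, 868, 876]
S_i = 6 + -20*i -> [6, -14, -34, -54, -74]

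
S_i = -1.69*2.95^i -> [-1.69, -4.99, -14.71, -43.39, -127.99]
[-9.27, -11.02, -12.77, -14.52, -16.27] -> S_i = -9.27 + -1.75*i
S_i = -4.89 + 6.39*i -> [-4.89, 1.5, 7.89, 14.28, 20.67]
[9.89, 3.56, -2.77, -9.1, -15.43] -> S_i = 9.89 + -6.33*i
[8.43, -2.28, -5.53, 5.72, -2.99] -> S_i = Random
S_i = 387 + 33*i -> [387, 420, 453, 486, 519]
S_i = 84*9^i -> [84, 756, 6804, 61236, 551124]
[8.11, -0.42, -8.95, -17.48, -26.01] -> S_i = 8.11 + -8.53*i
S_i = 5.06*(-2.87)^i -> [5.06, -14.52, 41.68, -119.62, 343.3]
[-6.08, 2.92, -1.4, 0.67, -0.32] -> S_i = -6.08*(-0.48)^i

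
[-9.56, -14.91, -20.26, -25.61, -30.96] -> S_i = -9.56 + -5.35*i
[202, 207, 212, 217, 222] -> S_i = 202 + 5*i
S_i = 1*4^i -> [1, 4, 16, 64, 256]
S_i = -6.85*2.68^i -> [-6.85, -18.36, -49.2, -131.85, -353.37]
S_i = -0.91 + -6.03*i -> [-0.91, -6.94, -12.97, -19.0, -25.03]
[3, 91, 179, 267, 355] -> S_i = 3 + 88*i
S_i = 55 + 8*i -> [55, 63, 71, 79, 87]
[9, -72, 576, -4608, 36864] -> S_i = 9*-8^i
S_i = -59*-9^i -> [-59, 531, -4779, 43011, -387099]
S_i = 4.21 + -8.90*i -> [4.21, -4.69, -13.59, -22.49, -31.39]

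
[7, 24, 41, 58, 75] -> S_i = 7 + 17*i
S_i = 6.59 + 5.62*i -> [6.59, 12.21, 17.83, 23.45, 29.07]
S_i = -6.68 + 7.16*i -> [-6.68, 0.48, 7.64, 14.8, 21.96]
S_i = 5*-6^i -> [5, -30, 180, -1080, 6480]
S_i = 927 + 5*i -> [927, 932, 937, 942, 947]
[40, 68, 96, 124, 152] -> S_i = 40 + 28*i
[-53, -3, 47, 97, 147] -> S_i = -53 + 50*i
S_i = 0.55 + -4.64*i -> [0.55, -4.09, -8.73, -13.37, -18.01]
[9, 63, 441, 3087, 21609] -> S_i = 9*7^i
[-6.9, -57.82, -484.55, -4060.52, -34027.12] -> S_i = -6.90*8.38^i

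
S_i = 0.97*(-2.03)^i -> [0.97, -1.97, 4.0, -8.11, 16.47]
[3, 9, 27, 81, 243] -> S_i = 3*3^i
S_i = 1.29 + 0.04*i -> [1.29, 1.33, 1.37, 1.41, 1.45]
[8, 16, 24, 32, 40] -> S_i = 8 + 8*i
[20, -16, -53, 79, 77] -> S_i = Random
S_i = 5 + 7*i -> [5, 12, 19, 26, 33]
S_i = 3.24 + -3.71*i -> [3.24, -0.47, -4.18, -7.89, -11.6]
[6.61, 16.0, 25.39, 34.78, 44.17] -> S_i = 6.61 + 9.39*i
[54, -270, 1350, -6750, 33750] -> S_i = 54*-5^i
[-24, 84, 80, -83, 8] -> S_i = Random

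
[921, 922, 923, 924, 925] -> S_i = 921 + 1*i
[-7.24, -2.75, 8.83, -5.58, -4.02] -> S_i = Random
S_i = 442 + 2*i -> [442, 444, 446, 448, 450]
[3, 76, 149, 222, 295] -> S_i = 3 + 73*i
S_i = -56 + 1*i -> [-56, -55, -54, -53, -52]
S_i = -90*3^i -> [-90, -270, -810, -2430, -7290]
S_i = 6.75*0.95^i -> [6.75, 6.41, 6.09, 5.79, 5.5]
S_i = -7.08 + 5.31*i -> [-7.08, -1.77, 3.54, 8.85, 14.16]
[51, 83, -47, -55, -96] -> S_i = Random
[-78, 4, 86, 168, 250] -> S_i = -78 + 82*i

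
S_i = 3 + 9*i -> [3, 12, 21, 30, 39]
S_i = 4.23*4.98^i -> [4.23, 21.07, 104.91, 522.43, 2601.7]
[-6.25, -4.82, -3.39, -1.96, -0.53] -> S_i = -6.25 + 1.43*i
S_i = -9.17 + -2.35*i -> [-9.17, -11.52, -13.87, -16.22, -18.57]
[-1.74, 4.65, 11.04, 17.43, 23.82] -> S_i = -1.74 + 6.39*i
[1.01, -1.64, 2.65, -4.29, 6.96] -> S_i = 1.01*(-1.62)^i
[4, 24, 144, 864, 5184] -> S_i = 4*6^i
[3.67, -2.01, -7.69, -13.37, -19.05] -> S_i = 3.67 + -5.68*i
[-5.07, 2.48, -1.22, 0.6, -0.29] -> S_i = -5.07*(-0.49)^i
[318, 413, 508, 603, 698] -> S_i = 318 + 95*i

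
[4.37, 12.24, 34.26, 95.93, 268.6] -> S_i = 4.37*2.80^i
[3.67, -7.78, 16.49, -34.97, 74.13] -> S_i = 3.67*(-2.12)^i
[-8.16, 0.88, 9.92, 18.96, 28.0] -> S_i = -8.16 + 9.04*i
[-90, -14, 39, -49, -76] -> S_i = Random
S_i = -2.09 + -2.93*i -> [-2.09, -5.02, -7.95, -10.88, -13.81]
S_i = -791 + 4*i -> [-791, -787, -783, -779, -775]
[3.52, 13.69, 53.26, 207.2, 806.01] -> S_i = 3.52*3.89^i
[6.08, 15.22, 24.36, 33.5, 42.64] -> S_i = 6.08 + 9.14*i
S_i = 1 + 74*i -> [1, 75, 149, 223, 297]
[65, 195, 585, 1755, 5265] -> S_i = 65*3^i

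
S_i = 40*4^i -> [40, 160, 640, 2560, 10240]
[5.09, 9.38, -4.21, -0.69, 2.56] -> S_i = Random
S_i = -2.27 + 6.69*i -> [-2.27, 4.42, 11.11, 17.8, 24.49]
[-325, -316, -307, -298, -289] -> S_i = -325 + 9*i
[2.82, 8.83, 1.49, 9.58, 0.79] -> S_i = Random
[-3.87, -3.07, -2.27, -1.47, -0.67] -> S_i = -3.87 + 0.80*i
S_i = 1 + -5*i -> [1, -4, -9, -14, -19]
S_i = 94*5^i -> [94, 470, 2350, 11750, 58750]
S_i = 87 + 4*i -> [87, 91, 95, 99, 103]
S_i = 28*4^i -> [28, 112, 448, 1792, 7168]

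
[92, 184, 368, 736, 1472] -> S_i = 92*2^i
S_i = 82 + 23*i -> [82, 105, 128, 151, 174]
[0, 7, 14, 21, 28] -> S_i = 0 + 7*i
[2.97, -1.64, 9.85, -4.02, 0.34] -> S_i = Random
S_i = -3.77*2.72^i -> [-3.77, -10.25, -27.89, -75.87, -206.36]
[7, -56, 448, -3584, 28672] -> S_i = 7*-8^i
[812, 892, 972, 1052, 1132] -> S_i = 812 + 80*i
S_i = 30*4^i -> [30, 120, 480, 1920, 7680]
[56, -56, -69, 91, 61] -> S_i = Random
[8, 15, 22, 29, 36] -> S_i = 8 + 7*i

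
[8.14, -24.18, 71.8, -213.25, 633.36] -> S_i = 8.14*(-2.97)^i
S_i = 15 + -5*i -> [15, 10, 5, 0, -5]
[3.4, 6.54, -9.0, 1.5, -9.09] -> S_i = Random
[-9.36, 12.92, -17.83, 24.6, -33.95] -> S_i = -9.36*(-1.38)^i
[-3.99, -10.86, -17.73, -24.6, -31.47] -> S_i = -3.99 + -6.87*i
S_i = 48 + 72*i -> [48, 120, 192, 264, 336]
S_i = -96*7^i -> [-96, -672, -4704, -32928, -230496]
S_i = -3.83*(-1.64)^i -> [-3.83, 6.28, -10.3, 16.89, -27.71]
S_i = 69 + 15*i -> [69, 84, 99, 114, 129]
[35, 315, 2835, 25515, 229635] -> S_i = 35*9^i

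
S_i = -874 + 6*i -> [-874, -868, -862, -856, -850]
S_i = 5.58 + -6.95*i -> [5.58, -1.37, -8.32, -15.27, -22.22]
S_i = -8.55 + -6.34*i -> [-8.55, -14.89, -21.23, -27.57, -33.91]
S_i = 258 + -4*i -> [258, 254, 250, 246, 242]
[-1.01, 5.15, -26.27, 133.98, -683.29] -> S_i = -1.01*(-5.10)^i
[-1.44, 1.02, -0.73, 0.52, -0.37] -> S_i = -1.44*(-0.71)^i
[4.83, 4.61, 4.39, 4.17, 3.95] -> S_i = 4.83 + -0.22*i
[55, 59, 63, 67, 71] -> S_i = 55 + 4*i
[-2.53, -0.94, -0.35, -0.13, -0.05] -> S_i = -2.53*0.37^i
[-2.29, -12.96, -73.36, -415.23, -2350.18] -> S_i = -2.29*5.66^i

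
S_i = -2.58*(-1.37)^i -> [-2.58, 3.53, -4.84, 6.63, -9.09]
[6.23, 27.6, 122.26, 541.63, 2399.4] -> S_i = 6.23*4.43^i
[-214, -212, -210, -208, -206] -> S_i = -214 + 2*i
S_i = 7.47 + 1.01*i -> [7.47, 8.48, 9.49, 10.5, 11.51]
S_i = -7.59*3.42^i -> [-7.59, -25.96, -88.78, -303.61, -1038.36]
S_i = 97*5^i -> [97, 485, 2425, 12125, 60625]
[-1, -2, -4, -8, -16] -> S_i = -1*2^i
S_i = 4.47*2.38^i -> [4.47, 10.64, 25.32, 60.26, 143.42]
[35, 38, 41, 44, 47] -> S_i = 35 + 3*i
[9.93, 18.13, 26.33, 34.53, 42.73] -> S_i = 9.93 + 8.20*i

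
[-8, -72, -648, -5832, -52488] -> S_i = -8*9^i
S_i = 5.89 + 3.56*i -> [5.89, 9.45, 13.01, 16.57, 20.13]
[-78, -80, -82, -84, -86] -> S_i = -78 + -2*i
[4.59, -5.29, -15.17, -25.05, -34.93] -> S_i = 4.59 + -9.88*i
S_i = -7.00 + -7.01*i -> [-7.0, -14.01, -21.02, -28.03, -35.04]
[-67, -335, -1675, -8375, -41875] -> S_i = -67*5^i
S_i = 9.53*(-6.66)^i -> [9.53, -63.47, 422.71, -2815.24, 18749.51]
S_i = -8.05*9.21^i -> [-8.05, -74.14, -682.83, -6288.9, -57920.78]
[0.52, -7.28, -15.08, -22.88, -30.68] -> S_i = 0.52 + -7.80*i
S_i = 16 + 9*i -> [16, 25, 34, 43, 52]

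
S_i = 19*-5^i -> [19, -95, 475, -2375, 11875]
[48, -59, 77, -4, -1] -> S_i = Random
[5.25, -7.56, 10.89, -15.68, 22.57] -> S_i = 5.25*(-1.44)^i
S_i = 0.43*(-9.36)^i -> [0.43, -4.02, 37.67, -352.61, 3300.44]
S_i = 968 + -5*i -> [968, 963, 958, 953, 948]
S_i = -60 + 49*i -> [-60, -11, 38, 87, 136]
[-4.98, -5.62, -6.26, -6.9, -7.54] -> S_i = -4.98 + -0.64*i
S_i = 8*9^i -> [8, 72, 648, 5832, 52488]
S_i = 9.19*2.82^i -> [9.19, 25.92, 73.08, 206.09, 581.18]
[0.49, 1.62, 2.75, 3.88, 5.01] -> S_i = 0.49 + 1.13*i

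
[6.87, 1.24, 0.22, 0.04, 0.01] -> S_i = 6.87*0.18^i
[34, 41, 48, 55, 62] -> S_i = 34 + 7*i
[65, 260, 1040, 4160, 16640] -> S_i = 65*4^i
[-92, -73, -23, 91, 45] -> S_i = Random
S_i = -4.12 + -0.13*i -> [-4.12, -4.25, -4.38, -4.51, -4.64]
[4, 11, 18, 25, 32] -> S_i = 4 + 7*i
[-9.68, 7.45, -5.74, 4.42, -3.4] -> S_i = -9.68*(-0.77)^i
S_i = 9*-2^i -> [9, -18, 36, -72, 144]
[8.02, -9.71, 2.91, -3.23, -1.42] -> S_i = Random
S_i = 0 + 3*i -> [0, 3, 6, 9, 12]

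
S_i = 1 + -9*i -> [1, -8, -17, -26, -35]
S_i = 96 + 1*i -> [96, 97, 98, 99, 100]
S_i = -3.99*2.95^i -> [-3.99, -11.77, -34.72, -102.43, -302.18]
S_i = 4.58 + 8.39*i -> [4.58, 12.97, 21.36, 29.75, 38.14]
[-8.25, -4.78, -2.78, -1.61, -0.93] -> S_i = -8.25*0.58^i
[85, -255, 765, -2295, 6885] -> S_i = 85*-3^i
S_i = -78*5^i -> [-78, -390, -1950, -9750, -48750]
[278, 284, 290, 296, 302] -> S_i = 278 + 6*i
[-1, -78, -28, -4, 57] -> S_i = Random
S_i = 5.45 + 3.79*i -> [5.45, 9.24, 13.03, 16.82, 20.61]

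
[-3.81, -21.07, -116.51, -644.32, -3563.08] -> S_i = -3.81*5.53^i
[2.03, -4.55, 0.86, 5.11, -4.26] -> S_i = Random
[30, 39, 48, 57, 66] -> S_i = 30 + 9*i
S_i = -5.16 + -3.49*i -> [-5.16, -8.65, -12.14, -15.63, -19.12]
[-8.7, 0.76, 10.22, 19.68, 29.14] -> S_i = -8.70 + 9.46*i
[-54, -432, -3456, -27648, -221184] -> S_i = -54*8^i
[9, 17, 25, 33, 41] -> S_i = 9 + 8*i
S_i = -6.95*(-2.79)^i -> [-6.95, 19.39, -54.1, 150.94, -421.12]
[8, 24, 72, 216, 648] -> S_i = 8*3^i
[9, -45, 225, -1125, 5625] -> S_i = 9*-5^i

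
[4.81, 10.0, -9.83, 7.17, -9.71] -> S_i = Random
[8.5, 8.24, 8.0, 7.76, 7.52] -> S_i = 8.50*0.97^i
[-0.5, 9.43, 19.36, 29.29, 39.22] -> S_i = -0.50 + 9.93*i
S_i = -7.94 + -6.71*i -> [-7.94, -14.65, -21.36, -28.07, -34.78]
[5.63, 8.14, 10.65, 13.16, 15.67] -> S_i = 5.63 + 2.51*i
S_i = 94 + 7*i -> [94, 101, 108, 115, 122]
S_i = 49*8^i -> [49, 392, 3136, 25088, 200704]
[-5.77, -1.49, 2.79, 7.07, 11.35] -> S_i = -5.77 + 4.28*i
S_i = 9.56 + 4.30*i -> [9.56, 13.86, 18.16, 22.46, 26.76]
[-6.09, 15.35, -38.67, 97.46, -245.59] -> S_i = -6.09*(-2.52)^i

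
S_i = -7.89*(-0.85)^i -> [-7.89, 6.71, -5.7, 4.85, -4.12]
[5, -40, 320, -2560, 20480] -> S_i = 5*-8^i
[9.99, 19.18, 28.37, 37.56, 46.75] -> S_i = 9.99 + 9.19*i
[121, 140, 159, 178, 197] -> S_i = 121 + 19*i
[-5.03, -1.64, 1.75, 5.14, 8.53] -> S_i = -5.03 + 3.39*i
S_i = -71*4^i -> [-71, -284, -1136, -4544, -18176]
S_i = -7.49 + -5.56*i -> [-7.49, -13.05, -18.61, -24.17, -29.73]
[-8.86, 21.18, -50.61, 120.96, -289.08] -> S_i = -8.86*(-2.39)^i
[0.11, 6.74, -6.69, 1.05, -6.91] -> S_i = Random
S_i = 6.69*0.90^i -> [6.69, 6.02, 5.42, 4.88, 4.39]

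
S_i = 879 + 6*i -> [879, 885, 891, 897, 903]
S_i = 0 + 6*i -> [0, 6, 12, 18, 24]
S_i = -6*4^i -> [-6, -24, -96, -384, -1536]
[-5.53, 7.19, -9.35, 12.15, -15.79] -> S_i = -5.53*(-1.30)^i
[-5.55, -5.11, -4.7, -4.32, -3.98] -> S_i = -5.55*0.92^i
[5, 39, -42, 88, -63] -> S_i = Random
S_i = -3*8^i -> [-3, -24, -192, -1536, -12288]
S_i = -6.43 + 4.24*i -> [-6.43, -2.19, 2.05, 6.29, 10.53]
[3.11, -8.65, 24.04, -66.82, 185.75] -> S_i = 3.11*(-2.78)^i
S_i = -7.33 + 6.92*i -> [-7.33, -0.41, 6.51, 13.43, 20.35]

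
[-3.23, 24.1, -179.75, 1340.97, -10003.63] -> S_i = -3.23*(-7.46)^i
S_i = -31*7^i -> [-31, -217, -1519, -10633, -74431]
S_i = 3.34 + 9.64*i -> [3.34, 12.98, 22.62, 32.26, 41.9]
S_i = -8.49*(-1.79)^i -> [-8.49, 15.2, -27.2, 48.69, -87.16]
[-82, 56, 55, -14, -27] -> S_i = Random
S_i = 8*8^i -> [8, 64, 512, 4096, 32768]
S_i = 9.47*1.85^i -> [9.47, 17.52, 32.41, 59.96, 110.93]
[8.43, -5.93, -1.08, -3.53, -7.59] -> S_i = Random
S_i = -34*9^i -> [-34, -306, -2754, -24786, -223074]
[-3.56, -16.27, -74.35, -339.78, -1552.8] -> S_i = -3.56*4.57^i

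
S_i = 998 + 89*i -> [998, 1087, 1176, 1265, 1354]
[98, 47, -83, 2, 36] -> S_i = Random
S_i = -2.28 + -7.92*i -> [-2.28, -10.2, -18.12, -26.04, -33.96]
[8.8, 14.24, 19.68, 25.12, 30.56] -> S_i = 8.80 + 5.44*i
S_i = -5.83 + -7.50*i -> [-5.83, -13.33, -20.83, -28.33, -35.83]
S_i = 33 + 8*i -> [33, 41, 49, 57, 65]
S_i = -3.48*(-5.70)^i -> [-3.48, 19.84, -113.07, 644.47, -3673.49]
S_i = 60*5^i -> [60, 300, 1500, 7500, 37500]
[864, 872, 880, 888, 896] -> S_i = 864 + 8*i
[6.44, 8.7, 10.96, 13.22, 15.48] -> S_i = 6.44 + 2.26*i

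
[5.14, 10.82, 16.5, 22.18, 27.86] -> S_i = 5.14 + 5.68*i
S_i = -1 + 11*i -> [-1, 10, 21, 32, 43]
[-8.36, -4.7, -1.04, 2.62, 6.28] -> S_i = -8.36 + 3.66*i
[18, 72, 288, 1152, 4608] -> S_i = 18*4^i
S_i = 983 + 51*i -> [983, 1034, 1085, 1136, 1187]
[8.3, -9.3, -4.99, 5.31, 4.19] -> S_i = Random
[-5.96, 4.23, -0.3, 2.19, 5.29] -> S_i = Random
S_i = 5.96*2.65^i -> [5.96, 15.79, 41.85, 110.91, 293.92]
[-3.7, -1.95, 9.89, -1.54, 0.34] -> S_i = Random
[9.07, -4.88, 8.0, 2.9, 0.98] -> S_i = Random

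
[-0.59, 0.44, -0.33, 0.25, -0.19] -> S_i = -0.59*(-0.75)^i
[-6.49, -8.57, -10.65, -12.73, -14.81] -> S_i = -6.49 + -2.08*i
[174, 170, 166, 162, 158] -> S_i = 174 + -4*i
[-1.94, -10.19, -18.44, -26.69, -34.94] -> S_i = -1.94 + -8.25*i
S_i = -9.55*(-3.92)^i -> [-9.55, 37.44, -146.75, 575.26, -2255.01]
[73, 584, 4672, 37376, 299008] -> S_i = 73*8^i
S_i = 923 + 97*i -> [923, 1020, 1117, 1214, 1311]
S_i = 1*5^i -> [1, 5, 25, 125, 625]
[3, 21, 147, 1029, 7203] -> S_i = 3*7^i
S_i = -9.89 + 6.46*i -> [-9.89, -3.43, 3.03, 9.49, 15.95]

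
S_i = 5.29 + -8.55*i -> [5.29, -3.26, -11.81, -20.36, -28.91]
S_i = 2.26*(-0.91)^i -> [2.26, -2.06, 1.87, -1.7, 1.55]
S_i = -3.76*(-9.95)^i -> [-3.76, 37.41, -372.25, 3703.88, -36853.62]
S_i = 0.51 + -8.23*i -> [0.51, -7.72, -15.95, -24.18, -32.41]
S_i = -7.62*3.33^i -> [-7.62, -25.37, -84.5, -281.38, -936.98]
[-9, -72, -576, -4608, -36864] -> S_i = -9*8^i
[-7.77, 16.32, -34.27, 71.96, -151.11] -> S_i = -7.77*(-2.10)^i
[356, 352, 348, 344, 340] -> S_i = 356 + -4*i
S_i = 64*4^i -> [64, 256, 1024, 4096, 16384]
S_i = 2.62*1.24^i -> [2.62, 3.25, 4.03, 5.0, 6.19]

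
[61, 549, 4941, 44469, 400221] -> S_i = 61*9^i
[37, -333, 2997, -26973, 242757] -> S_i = 37*-9^i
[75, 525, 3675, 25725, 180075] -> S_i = 75*7^i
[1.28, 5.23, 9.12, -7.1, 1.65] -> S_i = Random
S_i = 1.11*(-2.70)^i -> [1.11, -3.0, 8.09, -21.85, 58.99]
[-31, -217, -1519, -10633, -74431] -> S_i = -31*7^i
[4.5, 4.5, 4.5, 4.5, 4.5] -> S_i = 4.50*1.00^i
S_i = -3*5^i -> [-3, -15, -75, -375, -1875]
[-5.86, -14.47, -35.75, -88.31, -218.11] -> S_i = -5.86*2.47^i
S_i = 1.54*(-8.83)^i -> [1.54, -13.6, 120.07, -1060.24, 9361.89]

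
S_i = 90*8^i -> [90, 720, 5760, 46080, 368640]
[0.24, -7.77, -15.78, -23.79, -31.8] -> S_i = 0.24 + -8.01*i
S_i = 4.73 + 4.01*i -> [4.73, 8.74, 12.75, 16.76, 20.77]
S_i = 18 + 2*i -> [18, 20, 22, 24, 26]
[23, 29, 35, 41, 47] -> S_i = 23 + 6*i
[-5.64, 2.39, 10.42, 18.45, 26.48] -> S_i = -5.64 + 8.03*i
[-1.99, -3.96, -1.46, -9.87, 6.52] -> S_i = Random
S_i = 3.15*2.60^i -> [3.15, 8.19, 21.29, 55.36, 143.95]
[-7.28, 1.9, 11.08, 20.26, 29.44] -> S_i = -7.28 + 9.18*i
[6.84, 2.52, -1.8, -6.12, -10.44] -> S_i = 6.84 + -4.32*i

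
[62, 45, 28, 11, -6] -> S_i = 62 + -17*i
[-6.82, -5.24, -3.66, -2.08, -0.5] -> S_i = -6.82 + 1.58*i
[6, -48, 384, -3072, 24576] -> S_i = 6*-8^i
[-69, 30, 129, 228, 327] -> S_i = -69 + 99*i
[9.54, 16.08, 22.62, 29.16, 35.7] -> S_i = 9.54 + 6.54*i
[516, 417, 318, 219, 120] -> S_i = 516 + -99*i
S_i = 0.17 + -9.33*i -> [0.17, -9.16, -18.49, -27.82, -37.15]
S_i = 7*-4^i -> [7, -28, 112, -448, 1792]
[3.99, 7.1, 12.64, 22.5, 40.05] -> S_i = 3.99*1.78^i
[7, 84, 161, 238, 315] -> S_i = 7 + 77*i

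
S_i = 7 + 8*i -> [7, 15, 23, 31, 39]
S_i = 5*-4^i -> [5, -20, 80, -320, 1280]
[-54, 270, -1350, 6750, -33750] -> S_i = -54*-5^i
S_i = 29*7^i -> [29, 203, 1421, 9947, 69629]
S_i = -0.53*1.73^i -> [-0.53, -0.92, -1.59, -2.74, -4.75]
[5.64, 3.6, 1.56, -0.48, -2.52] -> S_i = 5.64 + -2.04*i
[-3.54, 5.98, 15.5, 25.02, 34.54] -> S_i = -3.54 + 9.52*i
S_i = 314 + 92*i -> [314, 406, 498, 590, 682]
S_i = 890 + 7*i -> [890, 897, 904, 911, 918]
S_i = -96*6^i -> [-96, -576, -3456, -20736, -124416]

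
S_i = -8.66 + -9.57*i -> [-8.66, -18.23, -27.8, -37.37, -46.94]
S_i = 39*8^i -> [39, 312, 2496, 19968, 159744]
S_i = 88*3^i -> [88, 264, 792, 2376, 7128]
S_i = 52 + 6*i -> [52, 58, 64, 70, 76]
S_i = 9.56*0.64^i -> [9.56, 6.12, 3.92, 2.51, 1.6]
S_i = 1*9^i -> [1, 9, 81, 729, 6561]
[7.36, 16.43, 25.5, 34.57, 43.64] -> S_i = 7.36 + 9.07*i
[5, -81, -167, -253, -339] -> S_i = 5 + -86*i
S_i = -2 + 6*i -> [-2, 4, 10, 16, 22]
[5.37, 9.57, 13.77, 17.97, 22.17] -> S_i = 5.37 + 4.20*i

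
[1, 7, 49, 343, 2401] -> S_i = 1*7^i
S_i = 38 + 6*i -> [38, 44, 50, 56, 62]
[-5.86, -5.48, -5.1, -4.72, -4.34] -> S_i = -5.86 + 0.38*i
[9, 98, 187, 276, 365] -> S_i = 9 + 89*i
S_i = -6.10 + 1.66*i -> [-6.1, -4.44, -2.78, -1.12, 0.54]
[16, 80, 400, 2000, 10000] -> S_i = 16*5^i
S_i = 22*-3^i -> [22, -66, 198, -594, 1782]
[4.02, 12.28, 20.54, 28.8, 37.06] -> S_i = 4.02 + 8.26*i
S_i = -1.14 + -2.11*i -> [-1.14, -3.25, -5.36, -7.47, -9.58]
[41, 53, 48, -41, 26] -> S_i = Random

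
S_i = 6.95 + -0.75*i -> [6.95, 6.2, 5.45, 4.7, 3.95]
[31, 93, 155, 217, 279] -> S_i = 31 + 62*i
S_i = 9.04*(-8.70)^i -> [9.04, -78.65, 684.24, -5952.87, 51789.94]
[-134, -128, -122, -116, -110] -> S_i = -134 + 6*i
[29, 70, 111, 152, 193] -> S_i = 29 + 41*i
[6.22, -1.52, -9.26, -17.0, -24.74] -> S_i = 6.22 + -7.74*i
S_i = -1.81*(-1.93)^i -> [-1.81, 3.49, -6.74, 13.01, -25.11]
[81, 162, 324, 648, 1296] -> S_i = 81*2^i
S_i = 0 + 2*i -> [0, 2, 4, 6, 8]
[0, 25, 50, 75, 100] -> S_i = 0 + 25*i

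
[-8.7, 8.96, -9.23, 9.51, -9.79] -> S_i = -8.70*(-1.03)^i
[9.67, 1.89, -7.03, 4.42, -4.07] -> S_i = Random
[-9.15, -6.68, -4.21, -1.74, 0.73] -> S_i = -9.15 + 2.47*i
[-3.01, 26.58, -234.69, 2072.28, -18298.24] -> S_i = -3.01*(-8.83)^i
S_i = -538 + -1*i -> [-538, -539, -540, -541, -542]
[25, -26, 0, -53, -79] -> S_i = Random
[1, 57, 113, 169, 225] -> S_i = 1 + 56*i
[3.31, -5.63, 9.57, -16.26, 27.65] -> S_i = 3.31*(-1.70)^i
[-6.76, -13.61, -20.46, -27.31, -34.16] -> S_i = -6.76 + -6.85*i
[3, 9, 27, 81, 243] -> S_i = 3*3^i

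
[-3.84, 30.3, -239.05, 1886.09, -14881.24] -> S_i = -3.84*(-7.89)^i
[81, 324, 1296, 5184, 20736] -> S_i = 81*4^i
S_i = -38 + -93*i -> [-38, -131, -224, -317, -410]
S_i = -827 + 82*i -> [-827, -745, -663, -581, -499]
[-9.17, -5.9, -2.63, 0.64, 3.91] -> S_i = -9.17 + 3.27*i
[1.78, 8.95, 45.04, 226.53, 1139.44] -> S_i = 1.78*5.03^i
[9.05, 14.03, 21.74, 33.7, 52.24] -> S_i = 9.05*1.55^i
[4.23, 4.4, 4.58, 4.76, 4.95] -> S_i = 4.23*1.04^i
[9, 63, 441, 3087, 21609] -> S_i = 9*7^i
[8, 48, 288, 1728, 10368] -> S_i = 8*6^i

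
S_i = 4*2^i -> [4, 8, 16, 32, 64]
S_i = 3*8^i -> [3, 24, 192, 1536, 12288]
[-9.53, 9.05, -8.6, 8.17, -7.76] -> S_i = -9.53*(-0.95)^i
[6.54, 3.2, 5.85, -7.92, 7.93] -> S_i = Random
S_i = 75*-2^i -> [75, -150, 300, -600, 1200]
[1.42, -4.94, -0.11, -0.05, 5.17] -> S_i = Random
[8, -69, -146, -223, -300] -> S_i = 8 + -77*i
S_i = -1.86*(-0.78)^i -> [-1.86, 1.45, -1.13, 0.88, -0.69]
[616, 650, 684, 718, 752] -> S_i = 616 + 34*i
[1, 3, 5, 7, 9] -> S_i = 1 + 2*i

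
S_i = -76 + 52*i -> [-76, -24, 28, 80, 132]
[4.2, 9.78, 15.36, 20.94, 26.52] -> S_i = 4.20 + 5.58*i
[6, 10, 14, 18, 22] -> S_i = 6 + 4*i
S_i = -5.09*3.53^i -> [-5.09, -17.97, -63.43, -223.89, -790.34]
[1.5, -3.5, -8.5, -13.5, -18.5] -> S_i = 1.50 + -5.00*i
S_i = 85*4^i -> [85, 340, 1360, 5440, 21760]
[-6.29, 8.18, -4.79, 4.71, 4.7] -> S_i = Random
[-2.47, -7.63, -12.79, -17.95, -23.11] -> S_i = -2.47 + -5.16*i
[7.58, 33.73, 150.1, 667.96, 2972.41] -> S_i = 7.58*4.45^i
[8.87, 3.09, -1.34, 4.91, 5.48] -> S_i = Random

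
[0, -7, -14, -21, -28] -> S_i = 0 + -7*i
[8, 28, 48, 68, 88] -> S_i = 8 + 20*i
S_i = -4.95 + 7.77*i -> [-4.95, 2.82, 10.59, 18.36, 26.13]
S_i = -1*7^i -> [-1, -7, -49, -343, -2401]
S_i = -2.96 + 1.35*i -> [-2.96, -1.61, -0.26, 1.09, 2.44]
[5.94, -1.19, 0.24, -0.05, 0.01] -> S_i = 5.94*(-0.20)^i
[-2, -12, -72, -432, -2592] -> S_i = -2*6^i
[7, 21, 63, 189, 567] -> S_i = 7*3^i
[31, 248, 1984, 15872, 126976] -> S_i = 31*8^i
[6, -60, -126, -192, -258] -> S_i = 6 + -66*i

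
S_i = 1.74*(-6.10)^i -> [1.74, -10.61, 64.75, -394.95, 2409.18]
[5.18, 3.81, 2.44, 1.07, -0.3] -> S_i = 5.18 + -1.37*i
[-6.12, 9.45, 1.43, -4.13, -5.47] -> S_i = Random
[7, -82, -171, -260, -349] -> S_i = 7 + -89*i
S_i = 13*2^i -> [13, 26, 52, 104, 208]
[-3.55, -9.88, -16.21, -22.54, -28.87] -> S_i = -3.55 + -6.33*i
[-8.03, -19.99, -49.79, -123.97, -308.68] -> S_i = -8.03*2.49^i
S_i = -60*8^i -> [-60, -480, -3840, -30720, -245760]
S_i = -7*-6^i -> [-7, 42, -252, 1512, -9072]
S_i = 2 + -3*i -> [2, -1, -4, -7, -10]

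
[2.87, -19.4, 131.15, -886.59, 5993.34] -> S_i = 2.87*(-6.76)^i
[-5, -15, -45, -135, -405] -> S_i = -5*3^i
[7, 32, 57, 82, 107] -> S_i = 7 + 25*i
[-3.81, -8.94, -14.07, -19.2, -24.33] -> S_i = -3.81 + -5.13*i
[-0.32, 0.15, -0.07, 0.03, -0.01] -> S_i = -0.32*(-0.46)^i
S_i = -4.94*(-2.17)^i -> [-4.94, 10.72, -23.26, 50.48, -109.54]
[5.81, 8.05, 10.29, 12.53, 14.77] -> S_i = 5.81 + 2.24*i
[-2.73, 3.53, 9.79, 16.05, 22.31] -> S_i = -2.73 + 6.26*i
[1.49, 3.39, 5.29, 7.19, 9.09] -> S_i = 1.49 + 1.90*i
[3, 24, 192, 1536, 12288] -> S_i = 3*8^i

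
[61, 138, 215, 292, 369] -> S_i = 61 + 77*i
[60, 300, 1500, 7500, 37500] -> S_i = 60*5^i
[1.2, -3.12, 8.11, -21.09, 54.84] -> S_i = 1.20*(-2.60)^i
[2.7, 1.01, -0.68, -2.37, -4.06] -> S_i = 2.70 + -1.69*i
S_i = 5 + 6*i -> [5, 11, 17, 23, 29]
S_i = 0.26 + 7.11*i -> [0.26, 7.37, 14.48, 21.59, 28.7]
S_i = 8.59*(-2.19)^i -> [8.59, -18.81, 41.2, -90.22, 197.59]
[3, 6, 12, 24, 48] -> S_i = 3*2^i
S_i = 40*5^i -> [40, 200, 1000, 5000, 25000]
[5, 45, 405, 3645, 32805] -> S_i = 5*9^i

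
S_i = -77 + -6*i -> [-77, -83, -89, -95, -101]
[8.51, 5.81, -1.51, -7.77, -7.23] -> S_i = Random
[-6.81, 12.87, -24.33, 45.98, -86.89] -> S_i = -6.81*(-1.89)^i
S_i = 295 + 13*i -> [295, 308, 321, 334, 347]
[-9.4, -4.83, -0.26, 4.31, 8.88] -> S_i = -9.40 + 4.57*i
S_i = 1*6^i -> [1, 6, 36, 216, 1296]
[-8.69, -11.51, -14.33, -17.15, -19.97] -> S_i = -8.69 + -2.82*i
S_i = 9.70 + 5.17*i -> [9.7, 14.87, 20.04, 25.21, 30.38]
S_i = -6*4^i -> [-6, -24, -96, -384, -1536]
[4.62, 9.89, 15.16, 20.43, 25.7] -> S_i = 4.62 + 5.27*i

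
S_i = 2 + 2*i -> [2, 4, 6, 8, 10]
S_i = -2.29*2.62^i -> [-2.29, -6.0, -15.72, -41.19, -107.9]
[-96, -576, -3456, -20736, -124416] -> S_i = -96*6^i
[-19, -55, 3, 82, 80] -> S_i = Random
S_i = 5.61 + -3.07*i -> [5.61, 2.54, -0.53, -3.6, -6.67]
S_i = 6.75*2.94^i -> [6.75, 19.84, 58.34, 171.53, 504.3]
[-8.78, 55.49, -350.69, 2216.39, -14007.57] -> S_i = -8.78*(-6.32)^i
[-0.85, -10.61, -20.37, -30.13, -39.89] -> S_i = -0.85 + -9.76*i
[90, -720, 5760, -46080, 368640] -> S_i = 90*-8^i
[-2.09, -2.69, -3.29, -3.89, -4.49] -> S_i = -2.09 + -0.60*i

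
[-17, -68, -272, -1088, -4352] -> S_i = -17*4^i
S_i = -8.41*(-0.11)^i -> [-8.41, 0.93, -0.1, 0.01, -0.0]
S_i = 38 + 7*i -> [38, 45, 52, 59, 66]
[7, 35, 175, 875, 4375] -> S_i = 7*5^i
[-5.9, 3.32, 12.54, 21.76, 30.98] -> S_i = -5.90 + 9.22*i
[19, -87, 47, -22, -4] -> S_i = Random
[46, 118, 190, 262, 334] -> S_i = 46 + 72*i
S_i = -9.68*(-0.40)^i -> [-9.68, 3.87, -1.55, 0.62, -0.25]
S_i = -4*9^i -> [-4, -36, -324, -2916, -26244]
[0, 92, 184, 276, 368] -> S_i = 0 + 92*i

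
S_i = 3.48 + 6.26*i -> [3.48, 9.74, 16.0, 22.26, 28.52]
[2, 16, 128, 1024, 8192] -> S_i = 2*8^i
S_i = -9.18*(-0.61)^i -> [-9.18, 5.6, -3.42, 2.08, -1.27]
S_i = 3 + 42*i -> [3, 45, 87, 129, 171]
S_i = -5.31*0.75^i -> [-5.31, -3.98, -2.99, -2.24, -1.68]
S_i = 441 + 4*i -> [441, 445, 449, 453, 457]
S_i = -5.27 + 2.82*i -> [-5.27, -2.45, 0.37, 3.19, 6.01]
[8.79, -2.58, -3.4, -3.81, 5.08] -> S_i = Random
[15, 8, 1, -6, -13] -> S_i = 15 + -7*i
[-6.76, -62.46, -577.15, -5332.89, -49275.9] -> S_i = -6.76*9.24^i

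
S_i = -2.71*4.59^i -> [-2.71, -12.44, -57.09, -262.06, -1202.87]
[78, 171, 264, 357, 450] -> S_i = 78 + 93*i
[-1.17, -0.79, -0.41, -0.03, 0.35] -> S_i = -1.17 + 0.38*i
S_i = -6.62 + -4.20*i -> [-6.62, -10.82, -15.02, -19.22, -23.42]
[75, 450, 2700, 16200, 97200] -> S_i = 75*6^i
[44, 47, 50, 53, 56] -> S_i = 44 + 3*i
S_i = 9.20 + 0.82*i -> [9.2, 10.02, 10.84, 11.66, 12.48]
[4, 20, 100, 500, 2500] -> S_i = 4*5^i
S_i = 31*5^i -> [31, 155, 775, 3875, 19375]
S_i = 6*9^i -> [6, 54, 486, 4374, 39366]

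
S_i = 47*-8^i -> [47, -376, 3008, -24064, 192512]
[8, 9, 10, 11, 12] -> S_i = 8 + 1*i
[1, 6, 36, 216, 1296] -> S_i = 1*6^i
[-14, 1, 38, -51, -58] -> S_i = Random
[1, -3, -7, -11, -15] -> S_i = 1 + -4*i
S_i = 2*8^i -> [2, 16, 128, 1024, 8192]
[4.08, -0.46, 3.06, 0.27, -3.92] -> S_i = Random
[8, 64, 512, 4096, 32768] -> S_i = 8*8^i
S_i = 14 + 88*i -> [14, 102, 190, 278, 366]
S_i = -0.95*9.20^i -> [-0.95, -8.74, -80.41, -739.75, -6805.73]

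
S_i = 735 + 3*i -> [735, 738, 741, 744, 747]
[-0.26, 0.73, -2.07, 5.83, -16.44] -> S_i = -0.26*(-2.82)^i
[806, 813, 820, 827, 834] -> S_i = 806 + 7*i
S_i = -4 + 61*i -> [-4, 57, 118, 179, 240]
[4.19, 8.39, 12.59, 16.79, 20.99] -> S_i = 4.19 + 4.20*i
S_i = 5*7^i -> [5, 35, 245, 1715, 12005]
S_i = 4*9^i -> [4, 36, 324, 2916, 26244]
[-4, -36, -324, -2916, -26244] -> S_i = -4*9^i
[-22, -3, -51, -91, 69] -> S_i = Random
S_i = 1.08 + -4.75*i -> [1.08, -3.67, -8.42, -13.17, -17.92]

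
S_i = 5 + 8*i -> [5, 13, 21, 29, 37]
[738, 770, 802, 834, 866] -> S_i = 738 + 32*i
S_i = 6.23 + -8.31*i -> [6.23, -2.08, -10.39, -18.7, -27.01]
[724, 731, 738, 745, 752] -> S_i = 724 + 7*i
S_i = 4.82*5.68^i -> [4.82, 27.38, 155.5, 883.27, 5016.96]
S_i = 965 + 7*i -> [965, 972, 979, 986, 993]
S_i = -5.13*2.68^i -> [-5.13, -13.75, -36.85, -98.75, -264.64]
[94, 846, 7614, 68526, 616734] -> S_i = 94*9^i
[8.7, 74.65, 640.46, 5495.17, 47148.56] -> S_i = 8.70*8.58^i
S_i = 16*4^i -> [16, 64, 256, 1024, 4096]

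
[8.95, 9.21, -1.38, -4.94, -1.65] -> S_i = Random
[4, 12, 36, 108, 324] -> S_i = 4*3^i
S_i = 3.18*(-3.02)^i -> [3.18, -9.6, 29.0, -87.59, 264.52]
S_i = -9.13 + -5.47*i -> [-9.13, -14.6, -20.07, -25.54, -31.01]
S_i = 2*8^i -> [2, 16, 128, 1024, 8192]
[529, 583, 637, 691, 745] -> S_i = 529 + 54*i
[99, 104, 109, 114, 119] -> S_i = 99 + 5*i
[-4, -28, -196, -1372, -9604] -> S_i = -4*7^i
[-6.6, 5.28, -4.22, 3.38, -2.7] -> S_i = -6.60*(-0.80)^i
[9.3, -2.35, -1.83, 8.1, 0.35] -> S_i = Random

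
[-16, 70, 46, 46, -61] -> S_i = Random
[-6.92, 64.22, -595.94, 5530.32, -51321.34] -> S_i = -6.92*(-9.28)^i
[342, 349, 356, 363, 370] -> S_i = 342 + 7*i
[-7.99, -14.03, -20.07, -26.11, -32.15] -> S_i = -7.99 + -6.04*i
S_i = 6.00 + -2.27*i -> [6.0, 3.73, 1.46, -0.81, -3.08]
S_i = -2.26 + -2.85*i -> [-2.26, -5.11, -7.96, -10.81, -13.66]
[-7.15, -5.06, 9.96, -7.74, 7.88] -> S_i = Random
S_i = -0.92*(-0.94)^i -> [-0.92, 0.86, -0.81, 0.76, -0.72]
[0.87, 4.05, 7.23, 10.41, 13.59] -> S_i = 0.87 + 3.18*i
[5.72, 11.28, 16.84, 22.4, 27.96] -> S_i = 5.72 + 5.56*i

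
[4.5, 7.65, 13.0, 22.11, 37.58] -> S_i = 4.50*1.70^i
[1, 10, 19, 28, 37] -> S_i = 1 + 9*i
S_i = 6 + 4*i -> [6, 10, 14, 18, 22]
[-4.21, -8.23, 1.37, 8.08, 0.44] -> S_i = Random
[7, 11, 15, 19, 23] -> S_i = 7 + 4*i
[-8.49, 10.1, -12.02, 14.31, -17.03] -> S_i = -8.49*(-1.19)^i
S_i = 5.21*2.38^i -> [5.21, 12.4, 29.51, 70.24, 167.17]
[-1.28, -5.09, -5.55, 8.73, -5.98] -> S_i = Random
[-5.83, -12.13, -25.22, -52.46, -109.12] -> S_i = -5.83*2.08^i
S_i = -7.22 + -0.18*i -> [-7.22, -7.4, -7.58, -7.76, -7.94]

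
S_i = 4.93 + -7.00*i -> [4.93, -2.07, -9.07, -16.07, -23.07]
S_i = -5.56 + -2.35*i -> [-5.56, -7.91, -10.26, -12.61, -14.96]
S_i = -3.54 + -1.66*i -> [-3.54, -5.2, -6.86, -8.52, -10.18]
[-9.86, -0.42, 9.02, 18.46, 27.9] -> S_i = -9.86 + 9.44*i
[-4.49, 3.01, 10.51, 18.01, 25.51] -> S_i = -4.49 + 7.50*i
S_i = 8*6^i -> [8, 48, 288, 1728, 10368]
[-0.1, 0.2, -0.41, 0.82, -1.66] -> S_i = -0.10*(-2.02)^i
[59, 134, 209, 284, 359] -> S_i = 59 + 75*i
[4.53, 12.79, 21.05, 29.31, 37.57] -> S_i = 4.53 + 8.26*i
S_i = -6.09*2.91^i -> [-6.09, -17.72, -51.57, -150.07, -436.71]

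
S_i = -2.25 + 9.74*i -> [-2.25, 7.49, 17.23, 26.97, 36.71]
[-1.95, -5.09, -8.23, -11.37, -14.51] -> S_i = -1.95 + -3.14*i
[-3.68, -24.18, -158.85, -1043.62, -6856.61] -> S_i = -3.68*6.57^i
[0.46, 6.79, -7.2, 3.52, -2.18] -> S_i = Random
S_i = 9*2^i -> [9, 18, 36, 72, 144]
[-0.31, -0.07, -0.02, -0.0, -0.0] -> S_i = -0.31*0.22^i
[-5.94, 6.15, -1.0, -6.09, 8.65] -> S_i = Random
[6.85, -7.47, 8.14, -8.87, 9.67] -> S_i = 6.85*(-1.09)^i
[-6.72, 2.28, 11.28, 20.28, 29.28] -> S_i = -6.72 + 9.00*i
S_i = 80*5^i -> [80, 400, 2000, 10000, 50000]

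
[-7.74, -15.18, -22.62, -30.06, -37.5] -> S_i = -7.74 + -7.44*i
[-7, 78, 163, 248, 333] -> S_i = -7 + 85*i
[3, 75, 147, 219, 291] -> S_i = 3 + 72*i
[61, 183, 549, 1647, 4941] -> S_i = 61*3^i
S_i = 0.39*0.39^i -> [0.39, 0.15, 0.06, 0.02, 0.01]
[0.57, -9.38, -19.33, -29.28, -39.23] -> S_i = 0.57 + -9.95*i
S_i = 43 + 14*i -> [43, 57, 71, 85, 99]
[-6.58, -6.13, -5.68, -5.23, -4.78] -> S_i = -6.58 + 0.45*i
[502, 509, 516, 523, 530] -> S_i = 502 + 7*i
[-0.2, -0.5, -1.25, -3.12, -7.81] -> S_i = -0.20*2.50^i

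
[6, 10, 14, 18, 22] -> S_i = 6 + 4*i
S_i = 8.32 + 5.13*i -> [8.32, 13.45, 18.58, 23.71, 28.84]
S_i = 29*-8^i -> [29, -232, 1856, -14848, 118784]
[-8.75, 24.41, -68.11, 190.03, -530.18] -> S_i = -8.75*(-2.79)^i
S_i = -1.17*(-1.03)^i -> [-1.17, 1.21, -1.24, 1.28, -1.32]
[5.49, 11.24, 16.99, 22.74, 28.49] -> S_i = 5.49 + 5.75*i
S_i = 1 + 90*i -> [1, 91, 181, 271, 361]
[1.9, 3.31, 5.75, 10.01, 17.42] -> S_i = 1.90*1.74^i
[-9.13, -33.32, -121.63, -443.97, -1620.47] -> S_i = -9.13*3.65^i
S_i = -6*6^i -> [-6, -36, -216, -1296, -7776]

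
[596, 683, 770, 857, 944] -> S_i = 596 + 87*i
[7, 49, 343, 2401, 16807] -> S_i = 7*7^i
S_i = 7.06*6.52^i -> [7.06, 46.03, 300.12, 1956.8, 12758.37]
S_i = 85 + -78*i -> [85, 7, -71, -149, -227]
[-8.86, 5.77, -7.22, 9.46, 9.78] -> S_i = Random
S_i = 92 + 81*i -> [92, 173, 254, 335, 416]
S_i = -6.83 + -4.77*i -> [-6.83, -11.6, -16.37, -21.14, -25.91]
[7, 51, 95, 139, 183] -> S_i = 7 + 44*i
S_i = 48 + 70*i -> [48, 118, 188, 258, 328]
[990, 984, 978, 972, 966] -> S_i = 990 + -6*i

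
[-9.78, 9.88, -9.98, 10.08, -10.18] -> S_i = -9.78*(-1.01)^i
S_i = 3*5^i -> [3, 15, 75, 375, 1875]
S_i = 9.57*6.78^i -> [9.57, 64.88, 439.92, 2982.64, 20222.31]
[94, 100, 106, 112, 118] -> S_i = 94 + 6*i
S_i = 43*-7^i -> [43, -301, 2107, -14749, 103243]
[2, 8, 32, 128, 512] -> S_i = 2*4^i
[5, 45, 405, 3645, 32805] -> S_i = 5*9^i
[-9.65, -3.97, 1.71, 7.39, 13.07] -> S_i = -9.65 + 5.68*i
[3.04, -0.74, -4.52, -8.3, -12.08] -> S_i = 3.04 + -3.78*i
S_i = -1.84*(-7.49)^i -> [-1.84, 13.78, -103.22, 773.15, -5790.89]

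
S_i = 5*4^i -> [5, 20, 80, 320, 1280]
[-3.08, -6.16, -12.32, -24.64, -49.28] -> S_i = -3.08*2.00^i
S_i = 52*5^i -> [52, 260, 1300, 6500, 32500]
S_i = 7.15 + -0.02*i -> [7.15, 7.13, 7.11, 7.09, 7.07]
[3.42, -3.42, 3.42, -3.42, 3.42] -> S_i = 3.42*(-1.00)^i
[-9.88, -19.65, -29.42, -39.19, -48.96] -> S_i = -9.88 + -9.77*i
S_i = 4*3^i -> [4, 12, 36, 108, 324]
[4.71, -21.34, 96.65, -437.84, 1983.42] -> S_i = 4.71*(-4.53)^i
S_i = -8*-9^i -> [-8, 72, -648, 5832, -52488]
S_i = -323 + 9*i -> [-323, -314, -305, -296, -287]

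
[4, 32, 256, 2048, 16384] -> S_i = 4*8^i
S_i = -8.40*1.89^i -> [-8.4, -15.88, -30.01, -56.71, -107.18]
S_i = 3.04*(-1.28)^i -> [3.04, -3.89, 4.98, -6.38, 8.16]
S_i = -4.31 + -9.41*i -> [-4.31, -13.72, -23.13, -32.54, -41.95]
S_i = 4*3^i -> [4, 12, 36, 108, 324]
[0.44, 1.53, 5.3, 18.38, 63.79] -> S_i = 0.44*3.47^i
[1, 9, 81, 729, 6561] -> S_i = 1*9^i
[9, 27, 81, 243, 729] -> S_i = 9*3^i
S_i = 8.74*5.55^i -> [8.74, 48.51, 269.21, 1494.14, 8292.46]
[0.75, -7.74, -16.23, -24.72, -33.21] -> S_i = 0.75 + -8.49*i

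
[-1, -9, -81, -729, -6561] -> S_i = -1*9^i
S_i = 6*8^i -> [6, 48, 384, 3072, 24576]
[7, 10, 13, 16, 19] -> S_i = 7 + 3*i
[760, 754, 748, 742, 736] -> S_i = 760 + -6*i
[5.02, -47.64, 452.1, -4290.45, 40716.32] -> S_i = 5.02*(-9.49)^i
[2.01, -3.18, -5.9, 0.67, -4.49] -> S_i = Random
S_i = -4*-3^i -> [-4, 12, -36, 108, -324]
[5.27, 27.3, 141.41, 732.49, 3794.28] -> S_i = 5.27*5.18^i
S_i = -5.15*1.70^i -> [-5.15, -8.76, -14.88, -25.3, -43.01]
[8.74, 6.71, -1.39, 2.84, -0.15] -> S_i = Random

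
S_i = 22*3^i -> [22, 66, 198, 594, 1782]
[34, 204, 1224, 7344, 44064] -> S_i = 34*6^i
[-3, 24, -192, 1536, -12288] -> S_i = -3*-8^i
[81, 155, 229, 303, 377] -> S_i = 81 + 74*i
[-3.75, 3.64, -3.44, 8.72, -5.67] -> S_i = Random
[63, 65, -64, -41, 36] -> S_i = Random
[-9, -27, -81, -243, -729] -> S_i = -9*3^i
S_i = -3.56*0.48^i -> [-3.56, -1.71, -0.82, -0.39, -0.19]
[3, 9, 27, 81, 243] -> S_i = 3*3^i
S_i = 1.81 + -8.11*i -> [1.81, -6.3, -14.41, -22.52, -30.63]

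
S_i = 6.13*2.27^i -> [6.13, 13.92, 31.59, 71.7, 162.77]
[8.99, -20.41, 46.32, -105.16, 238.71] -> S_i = 8.99*(-2.27)^i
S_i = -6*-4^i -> [-6, 24, -96, 384, -1536]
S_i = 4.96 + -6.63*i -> [4.96, -1.67, -8.3, -14.93, -21.56]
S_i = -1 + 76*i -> [-1, 75, 151, 227, 303]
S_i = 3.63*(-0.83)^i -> [3.63, -3.01, 2.5, -2.08, 1.72]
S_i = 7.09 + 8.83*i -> [7.09, 15.92, 24.75, 33.58, 42.41]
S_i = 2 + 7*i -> [2, 9, 16, 23, 30]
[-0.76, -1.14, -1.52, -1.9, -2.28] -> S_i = -0.76 + -0.38*i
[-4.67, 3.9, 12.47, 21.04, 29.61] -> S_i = -4.67 + 8.57*i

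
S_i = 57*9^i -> [57, 513, 4617, 41553, 373977]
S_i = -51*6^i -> [-51, -306, -1836, -11016, -66096]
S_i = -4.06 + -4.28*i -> [-4.06, -8.34, -12.62, -16.9, -21.18]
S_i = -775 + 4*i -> [-775, -771, -767, -763, -759]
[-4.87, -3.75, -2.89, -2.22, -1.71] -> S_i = -4.87*0.77^i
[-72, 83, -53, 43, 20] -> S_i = Random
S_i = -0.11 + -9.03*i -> [-0.11, -9.14, -18.17, -27.2, -36.23]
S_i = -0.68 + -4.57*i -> [-0.68, -5.25, -9.82, -14.39, -18.96]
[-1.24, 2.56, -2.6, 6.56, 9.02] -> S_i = Random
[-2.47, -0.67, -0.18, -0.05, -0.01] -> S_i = -2.47*0.27^i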